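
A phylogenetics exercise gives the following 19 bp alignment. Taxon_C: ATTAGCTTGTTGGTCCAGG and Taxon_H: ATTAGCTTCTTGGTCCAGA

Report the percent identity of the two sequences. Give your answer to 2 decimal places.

89.47%

Differing sites — 9:G/C; 19:G/A.
17 of the 19 sites match, so the percent identity is 17/19 × 100 = 89.47%.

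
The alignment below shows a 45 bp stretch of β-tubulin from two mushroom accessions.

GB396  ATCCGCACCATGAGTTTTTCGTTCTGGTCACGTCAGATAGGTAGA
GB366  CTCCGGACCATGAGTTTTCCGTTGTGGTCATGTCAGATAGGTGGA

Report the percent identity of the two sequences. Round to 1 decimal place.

86.7%

Differing sites — 1:A/C; 6:C/G; 19:T/C; 24:C/G; 31:C/T; 43:A/G.
39 of the 45 sites match, so the percent identity is 39/45 × 100 = 86.7%.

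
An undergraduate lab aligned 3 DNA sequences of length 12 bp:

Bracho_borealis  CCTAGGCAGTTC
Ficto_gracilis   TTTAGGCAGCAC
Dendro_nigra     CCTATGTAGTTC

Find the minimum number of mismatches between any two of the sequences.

2

Pairwise Hamming distances:
  Bracho_borealis vs Ficto_gracilis: 4
  Bracho_borealis vs Dendro_nigra: 2
  Ficto_gracilis vs Dendro_nigra: 6
The smallest is 2, between Bracho_borealis and Dendro_nigra.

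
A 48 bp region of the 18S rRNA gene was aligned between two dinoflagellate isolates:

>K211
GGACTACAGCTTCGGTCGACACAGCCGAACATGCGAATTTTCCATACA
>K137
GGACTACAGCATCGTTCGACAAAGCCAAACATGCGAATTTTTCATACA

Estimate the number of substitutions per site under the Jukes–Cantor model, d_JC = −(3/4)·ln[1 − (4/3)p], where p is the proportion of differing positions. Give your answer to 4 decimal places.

0.1121

Mismatches occur at site 11 (T↔A), site 15 (G↔T), site 22 (C↔A), site 27 (G↔A), site 42 (C↔T).
p = 5/48 = 0.104167.
d = −0.75 · ln(1 − (4/3)·0.104167) = −0.75 · ln(0.861111) = −0.75 · (-0.149532) = 0.1121.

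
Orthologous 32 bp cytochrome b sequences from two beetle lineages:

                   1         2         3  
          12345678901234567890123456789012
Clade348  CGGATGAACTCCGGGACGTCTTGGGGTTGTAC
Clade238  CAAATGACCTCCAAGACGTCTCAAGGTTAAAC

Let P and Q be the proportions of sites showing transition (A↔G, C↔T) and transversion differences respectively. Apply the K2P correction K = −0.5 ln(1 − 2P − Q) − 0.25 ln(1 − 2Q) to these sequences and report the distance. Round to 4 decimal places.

The sequences differ at positions 2 (G/A, transition), 3 (G/A, transition), 8 (A/C, transversion), 13 (G/A, transition), 14 (G/A, transition), 22 (T/C, transition), 23 (G/A, transition), 24 (G/A, transition), 29 (G/A, transition), 30 (T/A, transversion).
Of the 10 differences, 8 transitions and 2 transversions over 32 sites: P = 8/32 = 0.250000, Q = 2/32 = 0.062500.
d = −0.5·ln(0.437500) − 0.25·ln(0.875000) = −0.5·(-0.826679) − 0.25·(-0.133531) = 0.4467.

0.4467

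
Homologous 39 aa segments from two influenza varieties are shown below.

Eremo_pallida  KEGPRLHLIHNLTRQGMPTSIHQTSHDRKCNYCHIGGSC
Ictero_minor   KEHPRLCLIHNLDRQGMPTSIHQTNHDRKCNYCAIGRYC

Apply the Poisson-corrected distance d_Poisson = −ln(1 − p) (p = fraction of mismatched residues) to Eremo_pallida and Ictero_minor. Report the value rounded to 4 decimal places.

The sequences differ at positions 3 (G/H), 7 (H/C), 13 (T/D), 25 (S/N), 34 (H/A), 37 (G/R), 38 (S/Y).
p = 7/39 = 0.179487.
d = −ln(1 − 0.179487) = −ln(0.820513) = 0.1978.

0.1978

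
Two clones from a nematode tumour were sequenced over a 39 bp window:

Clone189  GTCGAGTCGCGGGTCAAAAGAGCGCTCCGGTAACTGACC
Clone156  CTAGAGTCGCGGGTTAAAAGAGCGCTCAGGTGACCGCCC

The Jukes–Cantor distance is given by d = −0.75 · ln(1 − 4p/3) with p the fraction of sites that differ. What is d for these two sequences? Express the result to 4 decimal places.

Mismatches occur at site 1 (G→C), site 3 (C→A), site 15 (C→T), site 28 (C→A), site 32 (A→G), site 35 (T→C), site 37 (A→C).
p = 7/39 = 0.179487.
d = −0.75 · ln(1 − (4/3)·0.179487) = −0.75 · ln(0.760684) = −0.75 · (-0.273537) = 0.2052.

0.2052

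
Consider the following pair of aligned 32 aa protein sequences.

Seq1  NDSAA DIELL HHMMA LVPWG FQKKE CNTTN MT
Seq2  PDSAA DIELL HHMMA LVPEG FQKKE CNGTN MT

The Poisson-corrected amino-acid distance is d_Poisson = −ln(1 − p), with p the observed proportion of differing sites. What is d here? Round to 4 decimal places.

Differing sites — 1:N/P; 19:W/E; 28:T/G.
p = 3/32 = 0.093750.
d = −ln(1 − 0.093750) = −ln(0.906250) = 0.0984.

0.0984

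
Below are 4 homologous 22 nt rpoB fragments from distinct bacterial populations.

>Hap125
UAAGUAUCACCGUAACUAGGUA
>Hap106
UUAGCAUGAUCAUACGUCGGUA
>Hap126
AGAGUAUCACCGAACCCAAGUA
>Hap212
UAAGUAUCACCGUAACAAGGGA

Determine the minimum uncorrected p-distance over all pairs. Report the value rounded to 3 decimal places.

Pairwise Hamming distances:
  Hap125 vs Hap106: 8
  Hap125 vs Hap126: 6
  Hap125 vs Hap212: 2
  Hap106 vs Hap126: 11
  Hap106 vs Hap212: 10
  Hap126 vs Hap212: 7
The smallest is 2 mismatches, between Hap125 and Hap212; p = 2/22 = 0.091.

0.091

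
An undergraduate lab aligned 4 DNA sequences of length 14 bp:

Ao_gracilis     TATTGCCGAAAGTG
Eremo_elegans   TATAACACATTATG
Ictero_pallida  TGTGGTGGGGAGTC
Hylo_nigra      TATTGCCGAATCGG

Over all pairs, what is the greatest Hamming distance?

11

Pairwise Hamming distances:
  Ao_gracilis vs Eremo_elegans: 7
  Ao_gracilis vs Ictero_pallida: 7
  Ao_gracilis vs Hylo_nigra: 3
  Eremo_elegans vs Ictero_pallida: 11
  Eremo_elegans vs Hylo_nigra: 7
  Ictero_pallida vs Hylo_nigra: 10
The largest is 11, between Eremo_elegans and Ictero_pallida.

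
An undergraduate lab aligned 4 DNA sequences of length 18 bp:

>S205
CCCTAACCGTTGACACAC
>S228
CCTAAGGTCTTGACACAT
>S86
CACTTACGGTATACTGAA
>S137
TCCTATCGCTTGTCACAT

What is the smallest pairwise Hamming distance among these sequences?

6

Pairwise Hamming distances:
  S205 vs S228: 7
  S205 vs S86: 8
  S205 vs S137: 6
  S228 vs S86: 13
  S228 vs S137: 7
  S86 vs S137: 11
The smallest is 6, between S205 and S137.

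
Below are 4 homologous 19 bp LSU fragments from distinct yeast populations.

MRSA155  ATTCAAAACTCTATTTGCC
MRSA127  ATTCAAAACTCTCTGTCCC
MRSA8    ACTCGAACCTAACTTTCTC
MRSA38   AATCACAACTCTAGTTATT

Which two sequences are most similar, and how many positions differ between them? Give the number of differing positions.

Pairwise Hamming distances:
  MRSA155 vs MRSA127: 3
  MRSA155 vs MRSA8: 8
  MRSA155 vs MRSA38: 6
  MRSA127 vs MRSA8: 7
  MRSA127 vs MRSA38: 8
  MRSA8 vs MRSA38: 10
The smallest is 3, between MRSA155 and MRSA127.

3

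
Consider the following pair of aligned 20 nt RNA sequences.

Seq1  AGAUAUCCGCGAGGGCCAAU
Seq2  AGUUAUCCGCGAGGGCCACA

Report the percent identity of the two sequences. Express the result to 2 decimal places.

85.00%

The sequences differ at positions 3 (A/U), 19 (A/C), 20 (U/A).
17 of the 20 sites match, so the percent identity is 17/20 × 100 = 85.00%.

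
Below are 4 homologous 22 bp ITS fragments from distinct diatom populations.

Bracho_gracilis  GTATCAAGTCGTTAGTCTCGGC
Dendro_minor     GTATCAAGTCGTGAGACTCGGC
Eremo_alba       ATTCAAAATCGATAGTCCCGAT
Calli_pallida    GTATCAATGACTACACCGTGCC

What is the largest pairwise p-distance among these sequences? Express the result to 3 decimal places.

0.773

Pairwise Hamming distances:
  Bracho_gracilis vs Dendro_minor: 2
  Bracho_gracilis vs Eremo_alba: 9
  Bracho_gracilis vs Calli_pallida: 11
  Dendro_minor vs Eremo_alba: 11
  Dendro_minor vs Calli_pallida: 11
  Eremo_alba vs Calli_pallida: 17
The largest is 17 mismatches, between Eremo_alba and Calli_pallida; p = 17/22 = 0.773.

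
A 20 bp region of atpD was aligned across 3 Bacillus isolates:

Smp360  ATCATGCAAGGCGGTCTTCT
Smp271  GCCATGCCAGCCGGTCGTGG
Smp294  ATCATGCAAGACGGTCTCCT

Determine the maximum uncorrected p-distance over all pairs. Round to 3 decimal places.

Pairwise Hamming distances:
  Smp360 vs Smp271: 7
  Smp360 vs Smp294: 2
  Smp271 vs Smp294: 8
The largest is 8 mismatches, between Smp271 and Smp294; p = 8/20 = 0.400.

0.400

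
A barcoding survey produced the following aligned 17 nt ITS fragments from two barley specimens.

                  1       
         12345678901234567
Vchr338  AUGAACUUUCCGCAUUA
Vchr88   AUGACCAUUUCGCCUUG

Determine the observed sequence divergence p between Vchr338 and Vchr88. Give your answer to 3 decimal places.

Mismatches occur at site 5 (A/C), site 7 (U/A), site 10 (C/U), site 14 (A/C), site 17 (A/G).
There are 5 differences over 17 sites, so p = 5/17 = 0.294.

0.294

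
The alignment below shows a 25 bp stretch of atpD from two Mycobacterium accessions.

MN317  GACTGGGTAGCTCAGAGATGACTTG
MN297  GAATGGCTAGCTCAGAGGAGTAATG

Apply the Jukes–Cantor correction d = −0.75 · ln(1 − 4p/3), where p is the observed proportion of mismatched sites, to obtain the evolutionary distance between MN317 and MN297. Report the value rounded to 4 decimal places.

0.3505

Differing sites — 3:C/A; 7:G/C; 18:A/G; 19:T/A; 21:A/T; 22:C/A; 23:T/A.
p = 7/25 = 0.280000.
d = −0.75 · ln(1 − (4/3)·0.280000) = −0.75 · ln(0.626667) = −0.75 · (-0.467340) = 0.3505.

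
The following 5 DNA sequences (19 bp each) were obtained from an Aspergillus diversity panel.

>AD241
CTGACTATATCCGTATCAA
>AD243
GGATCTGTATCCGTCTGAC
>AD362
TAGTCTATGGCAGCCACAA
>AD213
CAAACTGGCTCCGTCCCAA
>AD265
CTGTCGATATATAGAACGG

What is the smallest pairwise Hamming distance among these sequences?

7

Pairwise Hamming distances:
  AD241 vs AD243: 8
  AD241 vs AD362: 9
  AD241 vs AD213: 7
  AD241 vs AD265: 9
  AD243 vs AD362: 11
  AD243 vs AD213: 8
  AD243 vs AD265: 14
  AD362 vs AD213: 10
  AD362 vs AD265: 12
  AD213 vs AD265: 15
The smallest is 7, between AD241 and AD213.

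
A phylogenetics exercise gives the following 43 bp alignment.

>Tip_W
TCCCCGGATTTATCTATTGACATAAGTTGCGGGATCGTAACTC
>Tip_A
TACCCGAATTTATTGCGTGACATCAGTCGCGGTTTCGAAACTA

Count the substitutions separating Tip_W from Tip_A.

12

Mismatches occur at site 2 (C↔A), site 7 (G↔A), site 14 (C↔T), site 15 (T↔G), site 16 (A↔C), site 17 (T↔G), site 24 (A↔C), site 28 (T↔C), site 33 (G↔T), site 34 (A↔T), site 38 (T↔A), site 43 (C↔A).
That gives 12 mismatches out of 43 aligned sites, so the Hamming distance is 12.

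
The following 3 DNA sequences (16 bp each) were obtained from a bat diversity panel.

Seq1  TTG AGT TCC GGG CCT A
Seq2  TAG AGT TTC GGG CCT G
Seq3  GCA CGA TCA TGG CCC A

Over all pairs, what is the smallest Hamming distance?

3

Pairwise Hamming distances:
  Seq1 vs Seq2: 3
  Seq1 vs Seq3: 8
  Seq2 vs Seq3: 10
The smallest is 3, between Seq1 and Seq2.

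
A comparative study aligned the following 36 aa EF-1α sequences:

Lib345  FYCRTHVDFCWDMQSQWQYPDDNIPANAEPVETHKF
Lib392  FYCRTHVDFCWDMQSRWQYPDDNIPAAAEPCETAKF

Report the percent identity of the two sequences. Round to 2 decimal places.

Mismatches occur at site 16 (Q→R), site 27 (N→A), site 31 (V→C), site 34 (H→A).
32 of the 36 sites match, so the percent identity is 32/36 × 100 = 88.89%.

88.89%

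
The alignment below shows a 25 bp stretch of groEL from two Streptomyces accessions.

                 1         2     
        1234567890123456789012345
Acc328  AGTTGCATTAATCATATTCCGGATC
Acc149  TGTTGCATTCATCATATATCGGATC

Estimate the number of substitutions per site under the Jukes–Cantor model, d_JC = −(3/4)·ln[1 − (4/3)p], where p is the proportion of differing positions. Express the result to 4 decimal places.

Differing sites — 1:A/T; 10:A/C; 18:T/A; 19:C/T.
p = 4/25 = 0.160000.
d = −0.75 · ln(1 − (4/3)·0.160000) = −0.75 · ln(0.786667) = −0.75 · (-0.239950) = 0.1800.

0.1800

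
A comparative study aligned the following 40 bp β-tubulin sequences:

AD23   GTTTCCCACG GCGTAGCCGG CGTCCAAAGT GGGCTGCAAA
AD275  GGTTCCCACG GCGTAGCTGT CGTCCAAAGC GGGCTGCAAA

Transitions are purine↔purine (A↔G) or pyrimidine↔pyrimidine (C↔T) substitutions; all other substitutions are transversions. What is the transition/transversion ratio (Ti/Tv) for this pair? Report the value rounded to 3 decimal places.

1.000

Differing sites — 2:T/G (Tv); 18:C/T (Ti); 20:G/T (Tv); 30:T/C (Ti).
Of the 4 differences, 2 transitions and 2 transversions, so Ti/Tv = 2/2 = 1.000.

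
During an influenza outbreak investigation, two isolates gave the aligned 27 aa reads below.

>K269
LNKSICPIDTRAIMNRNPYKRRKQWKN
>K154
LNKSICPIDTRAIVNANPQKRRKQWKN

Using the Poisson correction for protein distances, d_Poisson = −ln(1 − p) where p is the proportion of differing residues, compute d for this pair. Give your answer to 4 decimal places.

0.1178

The sequences differ at positions 14 (M/V), 16 (R/A), 19 (Y/Q).
p = 3/27 = 0.111111.
d = −ln(1 − 0.111111) = −ln(0.888889) = 0.1178.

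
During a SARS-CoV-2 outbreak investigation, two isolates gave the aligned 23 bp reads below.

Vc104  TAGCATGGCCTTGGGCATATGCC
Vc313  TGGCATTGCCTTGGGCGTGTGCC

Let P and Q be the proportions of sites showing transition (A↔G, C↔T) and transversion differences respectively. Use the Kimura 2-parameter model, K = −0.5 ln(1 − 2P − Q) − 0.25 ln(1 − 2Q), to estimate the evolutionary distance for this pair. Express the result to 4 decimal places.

The sequences differ at positions 2 (A/G, transition), 7 (G/T, transversion), 17 (A/G, transition), 19 (A/G, transition).
Of the 4 differences, 3 transitions and 1 transversion over 23 sites: P = 3/23 = 0.130435, Q = 1/23 = 0.043478.
d = −0.5·ln(0.695652) − 0.25·ln(0.913044) = −0.5·(-0.362906) − 0.25·(-0.090971) = 0.2042.

0.2042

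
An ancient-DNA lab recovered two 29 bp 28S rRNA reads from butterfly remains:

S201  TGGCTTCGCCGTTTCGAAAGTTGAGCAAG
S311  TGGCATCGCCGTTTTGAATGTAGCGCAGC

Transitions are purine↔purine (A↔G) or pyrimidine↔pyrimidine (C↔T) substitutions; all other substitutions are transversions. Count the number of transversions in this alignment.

Differing sites — 5:T/A (Tv); 15:C/T (Ti); 19:A/T (Tv); 22:T/A (Tv); 24:A/C (Tv); 28:A/G (Ti); 29:G/C (Tv).
Of the 7 differences, 2 transitions and 5 transversions, so the answer is 5.

5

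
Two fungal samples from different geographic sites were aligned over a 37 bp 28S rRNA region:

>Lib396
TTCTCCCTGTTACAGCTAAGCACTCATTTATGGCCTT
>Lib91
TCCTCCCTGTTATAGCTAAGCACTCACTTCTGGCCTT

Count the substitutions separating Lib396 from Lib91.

4

Mismatches occur at site 2 (T↔C), site 13 (C↔T), site 27 (T↔C), site 30 (A↔C).
That gives 4 mismatches out of 37 aligned sites, so the Hamming distance is 4.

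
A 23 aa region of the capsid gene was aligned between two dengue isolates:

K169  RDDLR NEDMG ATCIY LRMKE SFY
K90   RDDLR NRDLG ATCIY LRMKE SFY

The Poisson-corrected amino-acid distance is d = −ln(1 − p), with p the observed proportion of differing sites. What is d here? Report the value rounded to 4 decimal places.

Mismatches occur at site 7 (E/R), site 9 (M/L).
p = 2/23 = 0.086957.
d = −ln(1 − 0.086957) = −ln(0.913043) = 0.0910.

0.0910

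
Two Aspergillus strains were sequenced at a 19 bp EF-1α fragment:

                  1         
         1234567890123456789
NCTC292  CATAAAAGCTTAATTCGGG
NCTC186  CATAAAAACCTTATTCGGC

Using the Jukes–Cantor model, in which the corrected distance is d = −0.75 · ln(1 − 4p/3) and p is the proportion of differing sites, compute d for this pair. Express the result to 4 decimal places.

0.2471

Differing sites — 8:G/A; 10:T/C; 12:A/T; 19:G/C.
p = 4/19 = 0.210526.
d = −0.75 · ln(1 − (4/3)·0.210526) = −0.75 · ln(0.719299) = −0.75 · (-0.329478) = 0.2471.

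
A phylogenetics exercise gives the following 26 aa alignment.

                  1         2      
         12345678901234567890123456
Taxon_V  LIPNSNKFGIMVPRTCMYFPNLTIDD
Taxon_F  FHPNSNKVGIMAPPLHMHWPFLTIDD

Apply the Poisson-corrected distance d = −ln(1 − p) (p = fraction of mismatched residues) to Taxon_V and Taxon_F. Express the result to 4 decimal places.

0.4855

Mismatches occur at site 1 (L→F), site 2 (I→H), site 8 (F→V), site 12 (V→A), site 14 (R→P), site 15 (T→L), site 16 (C→H), site 18 (Y→H), site 19 (F→W), site 21 (N→F).
p = 10/26 = 0.384615.
d = −ln(1 − 0.384615) = −ln(0.615385) = 0.4855.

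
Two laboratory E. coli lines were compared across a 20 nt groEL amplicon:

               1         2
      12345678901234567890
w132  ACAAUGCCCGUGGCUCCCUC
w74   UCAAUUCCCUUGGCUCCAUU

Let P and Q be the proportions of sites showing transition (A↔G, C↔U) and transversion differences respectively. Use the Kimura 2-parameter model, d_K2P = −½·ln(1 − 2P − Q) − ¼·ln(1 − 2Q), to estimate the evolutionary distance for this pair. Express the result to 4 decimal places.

The sequences differ at positions 1 (A/U, transversion), 6 (G/U, transversion), 10 (G/U, transversion), 18 (C/A, transversion), 20 (C/U, transition).
Of the 5 differences, 1 transition and 4 transversions over 20 sites: P = 1/20 = 0.050000, Q = 4/20 = 0.200000.
d = −0.5·ln(0.700000) − 0.25·ln(0.600000) = −0.5·(-0.356675) − 0.25·(-0.510826) = 0.3060.

0.3060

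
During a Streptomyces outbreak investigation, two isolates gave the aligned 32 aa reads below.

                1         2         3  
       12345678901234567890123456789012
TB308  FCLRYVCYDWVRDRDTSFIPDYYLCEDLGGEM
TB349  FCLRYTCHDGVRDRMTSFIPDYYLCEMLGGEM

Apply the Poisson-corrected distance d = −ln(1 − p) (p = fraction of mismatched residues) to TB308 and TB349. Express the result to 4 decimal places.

Mismatches occur at site 6 (V↔T), site 8 (Y↔H), site 10 (W↔G), site 15 (D↔M), site 27 (D↔M).
p = 5/32 = 0.156250.
d = −ln(1 − 0.156250) = −ln(0.843750) = 0.1699.

0.1699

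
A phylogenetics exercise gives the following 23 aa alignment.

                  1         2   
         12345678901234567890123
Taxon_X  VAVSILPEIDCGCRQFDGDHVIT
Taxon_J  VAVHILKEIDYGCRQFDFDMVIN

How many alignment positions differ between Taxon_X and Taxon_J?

The sequences differ at positions 4 (S/H), 7 (P/K), 11 (C/Y), 18 (G/F), 20 (H/M), 23 (T/N).
That gives 6 mismatches out of 23 aligned sites, so the Hamming distance is 6.

6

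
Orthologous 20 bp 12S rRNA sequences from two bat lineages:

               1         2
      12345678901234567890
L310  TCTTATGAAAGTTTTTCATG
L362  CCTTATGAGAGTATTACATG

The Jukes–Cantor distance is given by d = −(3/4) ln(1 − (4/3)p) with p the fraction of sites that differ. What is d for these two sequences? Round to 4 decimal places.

0.2326

Mismatches occur at site 1 (T/C), site 9 (A/G), site 13 (T/A), site 16 (T/A).
p = 4/20 = 0.200000.
d = −0.75 · ln(1 − (4/3)·0.200000) = −0.75 · ln(0.733333) = −0.75 · (-0.310155) = 0.2326.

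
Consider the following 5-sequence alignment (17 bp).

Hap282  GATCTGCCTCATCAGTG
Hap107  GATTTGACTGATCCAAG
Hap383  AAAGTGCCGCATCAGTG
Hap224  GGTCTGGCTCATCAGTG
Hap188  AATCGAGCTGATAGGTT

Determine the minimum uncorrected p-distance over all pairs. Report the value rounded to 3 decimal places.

Pairwise Hamming distances:
  Hap282 vs Hap107: 6
  Hap282 vs Hap383: 4
  Hap282 vs Hap224: 2
  Hap282 vs Hap188: 8
  Hap107 vs Hap383: 9
  Hap107 vs Hap224: 7
  Hap107 vs Hap188: 10
  Hap383 vs Hap224: 6
  Hap383 vs Hap188: 10
  Hap224 vs Hap188: 8
The smallest is 2 mismatches, between Hap282 and Hap224; p = 2/17 = 0.118.

0.118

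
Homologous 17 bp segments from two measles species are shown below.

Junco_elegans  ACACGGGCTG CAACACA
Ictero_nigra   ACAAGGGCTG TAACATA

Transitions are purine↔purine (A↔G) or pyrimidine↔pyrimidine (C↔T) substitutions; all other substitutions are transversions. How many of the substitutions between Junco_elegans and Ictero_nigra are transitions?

2

Mismatches occur at site 4 (C↔A, transversion), site 11 (C↔T, transition), site 16 (C↔T, transition).
Of the 3 differences, 2 transitions and 1 transversion, so the answer is 2.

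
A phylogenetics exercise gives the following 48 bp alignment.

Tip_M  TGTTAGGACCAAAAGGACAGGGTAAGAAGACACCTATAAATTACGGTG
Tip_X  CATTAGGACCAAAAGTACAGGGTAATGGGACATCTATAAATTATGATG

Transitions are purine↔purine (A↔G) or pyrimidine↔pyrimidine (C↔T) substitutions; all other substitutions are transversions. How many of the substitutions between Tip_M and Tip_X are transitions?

7

Differing sites — 1:T/C (Ti); 2:G/A (Ti); 16:G/T (Tv); 26:G/T (Tv); 27:A/G (Ti); 28:A/G (Ti); 33:C/T (Ti); 44:C/T (Ti); 46:G/A (Ti).
Of the 9 differences, 7 transitions and 2 transversions, so the answer is 7.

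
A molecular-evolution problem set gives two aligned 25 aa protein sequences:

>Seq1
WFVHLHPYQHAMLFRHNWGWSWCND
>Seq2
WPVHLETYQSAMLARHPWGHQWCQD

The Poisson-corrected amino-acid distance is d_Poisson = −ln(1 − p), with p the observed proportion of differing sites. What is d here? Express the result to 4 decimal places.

The sequences differ at positions 2 (F/P), 6 (H/E), 7 (P/T), 10 (H/S), 14 (F/A), 17 (N/P), 20 (W/H), 21 (S/Q), 24 (N/Q).
p = 9/25 = 0.360000.
d = −ln(1 − 0.360000) = −ln(0.640000) = 0.4463.

0.4463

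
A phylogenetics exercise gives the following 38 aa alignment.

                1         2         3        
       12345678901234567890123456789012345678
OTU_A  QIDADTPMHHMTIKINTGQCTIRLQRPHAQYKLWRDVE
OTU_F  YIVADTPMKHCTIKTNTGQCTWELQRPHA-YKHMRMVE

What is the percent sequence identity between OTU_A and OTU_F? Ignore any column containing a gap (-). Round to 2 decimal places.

Excluding the 1 gap column leaves 37 comparable sites.
The sequences differ at positions 1 (Q/Y), 3 (D/V), 9 (H/K), 11 (M/C), 15 (I/T), 22 (I/W), 23 (R/E), 33 (L/H), 34 (W/M), 36 (D/M).
27 of the 37 comparable sites match, so the percent identity is 27/37 × 100 = 72.97%.

72.97%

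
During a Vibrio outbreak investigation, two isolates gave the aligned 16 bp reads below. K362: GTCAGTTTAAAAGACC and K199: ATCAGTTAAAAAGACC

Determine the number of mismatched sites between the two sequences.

2

The sequences differ at positions 1 (G/A), 8 (T/A).
That gives 2 mismatches out of 16 aligned sites, so the Hamming distance is 2.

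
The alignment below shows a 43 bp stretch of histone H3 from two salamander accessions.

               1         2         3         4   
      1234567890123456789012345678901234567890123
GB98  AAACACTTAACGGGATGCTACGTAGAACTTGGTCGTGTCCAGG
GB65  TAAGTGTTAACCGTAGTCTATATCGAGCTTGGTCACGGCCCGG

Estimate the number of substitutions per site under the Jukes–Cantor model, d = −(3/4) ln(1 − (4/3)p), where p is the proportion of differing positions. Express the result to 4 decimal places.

Mismatches occur at site 1 (A/T), site 4 (C/G), site 5 (A/T), site 6 (C/G), site 12 (G/C), site 14 (G/T), site 16 (T/G), site 17 (G/T), site 21 (C/T), site 22 (G/A), site 24 (A/C), site 27 (A/G), site 35 (G/A), site 36 (T/C), site 38 (T/G), site 41 (A/C).
p = 16/43 = 0.372093.
d = −0.75 · ln(1 − (4/3)·0.372093) = −0.75 · ln(0.503876) = −0.75 · (-0.685425) = 0.5141.

0.5141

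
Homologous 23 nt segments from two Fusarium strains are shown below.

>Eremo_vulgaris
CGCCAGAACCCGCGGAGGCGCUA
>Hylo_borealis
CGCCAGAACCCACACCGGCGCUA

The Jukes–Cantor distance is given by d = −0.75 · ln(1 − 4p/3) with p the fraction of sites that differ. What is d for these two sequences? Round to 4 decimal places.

Mismatches occur at site 12 (G↔A), site 14 (G↔A), site 15 (G↔C), site 16 (A↔C).
p = 4/23 = 0.173913.
d = −0.75 · ln(1 − (4/3)·0.173913) = −0.75 · ln(0.768116) = −0.75 · (-0.263815) = 0.1979.

0.1979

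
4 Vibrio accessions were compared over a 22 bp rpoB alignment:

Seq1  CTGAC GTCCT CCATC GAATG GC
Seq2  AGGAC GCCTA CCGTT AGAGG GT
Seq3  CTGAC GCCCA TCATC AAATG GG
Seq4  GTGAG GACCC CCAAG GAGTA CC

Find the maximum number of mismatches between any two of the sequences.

Pairwise Hamming distances:
  Seq1 vs Seq2: 11
  Seq1 vs Seq3: 5
  Seq1 vs Seq4: 9
  Seq2 vs Seq3: 9
  Seq2 vs Seq4: 16
  Seq3 vs Seq4: 12
The largest is 16, between Seq2 and Seq4.

16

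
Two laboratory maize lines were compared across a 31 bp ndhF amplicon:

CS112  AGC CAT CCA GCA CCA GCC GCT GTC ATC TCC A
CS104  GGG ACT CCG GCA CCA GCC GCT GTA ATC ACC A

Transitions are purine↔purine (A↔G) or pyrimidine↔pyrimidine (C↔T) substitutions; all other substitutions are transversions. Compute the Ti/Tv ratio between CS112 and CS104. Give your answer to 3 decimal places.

Mismatches occur at site 1 (A→G, transition), site 3 (C→G, transversion), site 4 (C→A, transversion), site 5 (A→C, transversion), site 9 (A→G, transition), site 24 (C→A, transversion), site 28 (T→A, transversion).
Of the 7 differences, 2 transitions and 5 transversions, so Ti/Tv = 2/5 = 0.400.

0.400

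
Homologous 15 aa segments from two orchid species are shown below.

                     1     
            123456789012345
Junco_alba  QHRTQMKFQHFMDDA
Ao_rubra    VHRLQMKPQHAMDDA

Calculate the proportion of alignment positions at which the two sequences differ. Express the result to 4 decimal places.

Differing sites — 1:Q/V; 4:T/L; 8:F/P; 11:F/A.
There are 4 differences over 15 sites, so p = 4/15 = 0.2667.

0.2667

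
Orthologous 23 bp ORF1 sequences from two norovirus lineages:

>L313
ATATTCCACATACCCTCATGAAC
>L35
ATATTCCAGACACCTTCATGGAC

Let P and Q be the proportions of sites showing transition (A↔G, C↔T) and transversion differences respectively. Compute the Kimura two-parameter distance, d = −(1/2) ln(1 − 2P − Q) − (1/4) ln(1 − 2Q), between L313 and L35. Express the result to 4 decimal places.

The sequences differ at positions 9 (C/G, transversion), 11 (T/C, transition), 15 (C/T, transition), 21 (A/G, transition).
Of the 4 differences, 3 transitions and 1 transversion over 23 sites: P = 3/23 = 0.130435, Q = 1/23 = 0.043478.
d = −0.5·ln(0.695652) − 0.25·ln(0.913044) = −0.5·(-0.362906) − 0.25·(-0.090971) = 0.2042.

0.2042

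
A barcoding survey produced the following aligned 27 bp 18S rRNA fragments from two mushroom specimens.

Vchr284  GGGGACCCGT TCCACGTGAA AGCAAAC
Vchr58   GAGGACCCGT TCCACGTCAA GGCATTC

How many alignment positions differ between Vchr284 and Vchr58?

The sequences differ at positions 2 (G/A), 18 (G/C), 21 (A/G), 25 (A/T), 26 (A/T).
That gives 5 mismatches out of 27 aligned sites, so the Hamming distance is 5.

5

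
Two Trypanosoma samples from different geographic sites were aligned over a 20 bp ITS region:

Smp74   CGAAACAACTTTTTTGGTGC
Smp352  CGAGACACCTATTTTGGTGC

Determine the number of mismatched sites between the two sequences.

3

Mismatches occur at site 4 (A→G), site 8 (A→C), site 11 (T→A).
That gives 3 mismatches out of 20 aligned sites, so the Hamming distance is 3.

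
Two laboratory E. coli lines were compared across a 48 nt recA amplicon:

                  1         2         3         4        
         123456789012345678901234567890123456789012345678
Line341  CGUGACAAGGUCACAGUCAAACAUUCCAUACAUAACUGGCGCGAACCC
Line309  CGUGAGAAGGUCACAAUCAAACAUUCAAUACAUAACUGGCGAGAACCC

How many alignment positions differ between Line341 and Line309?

The sequences differ at positions 6 (C/G), 16 (G/A), 27 (C/A), 42 (C/A).
That gives 4 mismatches out of 48 aligned sites, so the Hamming distance is 4.

4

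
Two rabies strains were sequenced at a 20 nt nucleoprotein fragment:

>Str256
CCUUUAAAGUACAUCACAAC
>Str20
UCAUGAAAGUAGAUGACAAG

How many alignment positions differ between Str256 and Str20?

6

Mismatches occur at site 1 (C↔U), site 3 (U↔A), site 5 (U↔G), site 12 (C↔G), site 15 (C↔G), site 20 (C↔G).
That gives 6 mismatches out of 20 aligned sites, so the Hamming distance is 6.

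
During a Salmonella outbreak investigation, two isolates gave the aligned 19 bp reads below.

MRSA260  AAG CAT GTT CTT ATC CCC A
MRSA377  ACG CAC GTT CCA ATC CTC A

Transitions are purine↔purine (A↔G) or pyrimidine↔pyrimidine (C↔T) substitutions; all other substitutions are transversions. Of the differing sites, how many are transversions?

2

Differing sites — 2:A/C (Tv); 6:T/C (Ti); 11:T/C (Ti); 12:T/A (Tv); 17:C/T (Ti).
Of the 5 differences, 3 transitions and 2 transversions, so the answer is 2.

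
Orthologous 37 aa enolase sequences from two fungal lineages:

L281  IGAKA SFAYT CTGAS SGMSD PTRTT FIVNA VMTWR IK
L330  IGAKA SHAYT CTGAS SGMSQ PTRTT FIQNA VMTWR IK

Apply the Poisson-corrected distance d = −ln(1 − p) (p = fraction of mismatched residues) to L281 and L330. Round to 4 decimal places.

0.0846

Differing sites — 7:F/H; 20:D/Q; 28:V/Q.
p = 3/37 = 0.081081.
d = −ln(1 − 0.081081) = −ln(0.918919) = 0.0846.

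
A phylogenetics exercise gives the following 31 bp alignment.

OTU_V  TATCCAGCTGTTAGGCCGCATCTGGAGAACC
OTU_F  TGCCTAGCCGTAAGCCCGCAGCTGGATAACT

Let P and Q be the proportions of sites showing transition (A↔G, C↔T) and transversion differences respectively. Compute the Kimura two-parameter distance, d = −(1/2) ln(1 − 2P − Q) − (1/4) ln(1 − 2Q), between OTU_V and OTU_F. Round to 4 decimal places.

0.3750

Mismatches occur at site 2 (A/G, transition), site 3 (T/C, transition), site 5 (C/T, transition), site 9 (T/C, transition), site 12 (T/A, transversion), site 15 (G/C, transversion), site 21 (T/G, transversion), site 27 (G/T, transversion), site 31 (C/T, transition).
Of the 9 differences, 5 transitions and 4 transversions over 31 sites: P = 5/31 = 0.161290, Q = 4/31 = 0.129032.
d = −0.5·ln(0.548388) − 0.25·ln(0.741936) = −0.5·(-0.600772) − 0.25·(-0.298492) = 0.3750.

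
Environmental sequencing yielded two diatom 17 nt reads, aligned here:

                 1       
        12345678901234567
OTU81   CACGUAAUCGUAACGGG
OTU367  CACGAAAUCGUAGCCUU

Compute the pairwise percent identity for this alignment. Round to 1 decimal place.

70.6%

The sequences differ at positions 5 (U/A), 13 (A/G), 15 (G/C), 16 (G/U), 17 (G/U).
12 of the 17 sites match, so the percent identity is 12/17 × 100 = 70.6%.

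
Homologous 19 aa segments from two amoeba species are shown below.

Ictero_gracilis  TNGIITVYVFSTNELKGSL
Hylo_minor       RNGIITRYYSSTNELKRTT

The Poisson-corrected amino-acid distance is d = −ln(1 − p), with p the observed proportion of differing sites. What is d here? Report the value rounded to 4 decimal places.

Differing sites — 1:T/R; 7:V/R; 9:V/Y; 10:F/S; 17:G/R; 18:S/T; 19:L/T.
p = 7/19 = 0.368421.
d = −ln(1 − 0.368421) = −ln(0.631579) = 0.4595.

0.4595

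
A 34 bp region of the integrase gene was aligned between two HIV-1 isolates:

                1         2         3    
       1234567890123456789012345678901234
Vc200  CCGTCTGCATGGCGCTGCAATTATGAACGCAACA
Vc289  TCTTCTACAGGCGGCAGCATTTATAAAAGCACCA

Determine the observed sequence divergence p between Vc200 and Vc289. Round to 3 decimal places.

Differing sites — 1:C/T; 3:G/T; 7:G/A; 10:T/G; 12:G/C; 13:C/G; 16:T/A; 20:A/T; 25:G/A; 28:C/A; 32:A/C.
There are 11 differences over 34 sites, so p = 11/34 = 0.324.

0.324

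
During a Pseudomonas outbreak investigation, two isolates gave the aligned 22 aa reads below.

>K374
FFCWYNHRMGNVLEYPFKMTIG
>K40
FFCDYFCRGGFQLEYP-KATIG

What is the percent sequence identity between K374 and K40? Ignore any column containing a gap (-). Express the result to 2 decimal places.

Excluding the 1 gap column leaves 21 comparable sites.
Mismatches occur at site 4 (W/D), site 6 (N/F), site 7 (H/C), site 9 (M/G), site 11 (N/F), site 12 (V/Q), site 19 (M/A).
14 of the 21 comparable sites match, so the percent identity is 14/21 × 100 = 66.67%.

66.67%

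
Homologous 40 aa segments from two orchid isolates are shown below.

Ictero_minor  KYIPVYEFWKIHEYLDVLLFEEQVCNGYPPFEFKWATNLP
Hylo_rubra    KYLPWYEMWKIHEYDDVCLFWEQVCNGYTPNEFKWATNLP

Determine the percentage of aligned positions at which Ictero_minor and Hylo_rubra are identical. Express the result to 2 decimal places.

Differing sites — 3:I/L; 5:V/W; 8:F/M; 15:L/D; 18:L/C; 21:E/W; 29:P/T; 31:F/N.
32 of the 40 sites match, so the percent identity is 32/40 × 100 = 80.00%.

80.00%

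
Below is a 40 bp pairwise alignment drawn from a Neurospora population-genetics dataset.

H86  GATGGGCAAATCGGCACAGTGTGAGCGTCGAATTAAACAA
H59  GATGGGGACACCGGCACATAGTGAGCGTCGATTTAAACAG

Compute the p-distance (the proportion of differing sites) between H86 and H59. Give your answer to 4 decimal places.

0.1750

Mismatches occur at site 7 (C/G), site 9 (A/C), site 11 (T/C), site 19 (G/T), site 20 (T/A), site 32 (A/T), site 40 (A/G).
There are 7 differences over 40 sites, so p = 7/40 = 0.1750.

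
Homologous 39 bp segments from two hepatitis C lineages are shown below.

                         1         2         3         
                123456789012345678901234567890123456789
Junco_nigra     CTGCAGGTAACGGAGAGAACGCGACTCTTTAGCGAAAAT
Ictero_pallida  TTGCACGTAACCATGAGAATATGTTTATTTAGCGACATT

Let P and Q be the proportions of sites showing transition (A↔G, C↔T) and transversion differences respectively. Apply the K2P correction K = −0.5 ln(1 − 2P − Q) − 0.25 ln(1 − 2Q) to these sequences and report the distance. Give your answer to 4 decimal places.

Mismatches occur at site 1 (C/T, transition), site 6 (G/C, transversion), site 12 (G/C, transversion), site 13 (G/A, transition), site 14 (A/T, transversion), site 20 (C/T, transition), site 21 (G/A, transition), site 22 (C/T, transition), site 24 (A/T, transversion), site 25 (C/T, transition), site 27 (C/A, transversion), site 36 (A/C, transversion), site 38 (A/T, transversion).
Of the 13 differences, 6 transitions and 7 transversions over 39 sites: P = 6/39 = 0.153846, Q = 7/39 = 0.179487.
d = −0.5·ln(0.512821) − 0.25·ln(0.641026) = −0.5·(-0.667828) − 0.25·(-0.444685) = 0.4451.

0.4451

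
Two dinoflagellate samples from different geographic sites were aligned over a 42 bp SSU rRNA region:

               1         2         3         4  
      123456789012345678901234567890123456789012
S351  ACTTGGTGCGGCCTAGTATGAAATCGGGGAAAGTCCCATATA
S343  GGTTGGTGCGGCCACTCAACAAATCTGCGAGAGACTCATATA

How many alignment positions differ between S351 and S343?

13

Differing sites — 1:A/G; 2:C/G; 14:T/A; 15:A/C; 16:G/T; 17:T/C; 19:T/A; 20:G/C; 26:G/T; 28:G/C; 31:A/G; 34:T/A; 36:C/T.
That gives 13 mismatches out of 42 aligned sites, so the Hamming distance is 13.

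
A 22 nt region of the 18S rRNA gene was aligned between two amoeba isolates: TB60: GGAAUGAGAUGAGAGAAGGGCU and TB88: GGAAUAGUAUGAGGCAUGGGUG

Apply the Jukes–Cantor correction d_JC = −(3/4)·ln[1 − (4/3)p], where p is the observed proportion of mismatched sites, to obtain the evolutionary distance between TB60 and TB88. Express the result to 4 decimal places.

0.4975

The sequences differ at positions 6 (G/A), 7 (A/G), 8 (G/U), 14 (A/G), 15 (G/C), 17 (A/U), 21 (C/U), 22 (U/G).
p = 8/22 = 0.363636.
d = −0.75 · ln(1 − (4/3)·0.363636) = −0.75 · ln(0.515152) = −0.75 · (-0.663293) = 0.4975.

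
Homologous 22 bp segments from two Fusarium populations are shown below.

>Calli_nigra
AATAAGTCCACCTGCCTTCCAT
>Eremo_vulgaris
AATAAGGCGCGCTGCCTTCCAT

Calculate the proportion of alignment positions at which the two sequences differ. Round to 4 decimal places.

Differing sites — 7:T/G; 9:C/G; 10:A/C; 11:C/G.
There are 4 differences over 22 sites, so p = 4/22 = 0.1818.

0.1818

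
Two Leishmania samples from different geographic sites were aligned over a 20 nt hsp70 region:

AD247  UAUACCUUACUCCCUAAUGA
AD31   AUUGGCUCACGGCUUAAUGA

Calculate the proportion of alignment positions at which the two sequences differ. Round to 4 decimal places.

0.4000

Mismatches occur at site 1 (U→A), site 2 (A→U), site 4 (A→G), site 5 (C→G), site 8 (U→C), site 11 (U→G), site 12 (C→G), site 14 (C→U).
There are 8 differences over 20 sites, so p = 8/20 = 0.4000.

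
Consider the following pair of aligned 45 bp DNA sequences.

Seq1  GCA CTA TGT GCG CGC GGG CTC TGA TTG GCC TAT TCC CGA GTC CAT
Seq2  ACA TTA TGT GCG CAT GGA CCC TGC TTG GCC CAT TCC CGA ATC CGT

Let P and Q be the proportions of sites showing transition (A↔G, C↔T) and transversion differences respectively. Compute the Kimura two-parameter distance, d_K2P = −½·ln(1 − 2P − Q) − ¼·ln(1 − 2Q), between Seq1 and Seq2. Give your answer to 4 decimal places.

Differing sites — 1:G/A (Ti); 4:C/T (Ti); 14:G/A (Ti); 15:C/T (Ti); 18:G/A (Ti); 20:T/C (Ti); 24:A/C (Tv); 31:T/C (Ti); 40:G/A (Ti); 44:A/G (Ti).
Of the 10 differences, 9 transitions and 1 transversion over 45 sites: P = 9/45 = 0.200000, Q = 1/45 = 0.022222.
d = −0.5·ln(0.577778) − 0.25·ln(0.955556) = −0.5·(-0.548566) − 0.25·(-0.045462) = 0.2856.

0.2856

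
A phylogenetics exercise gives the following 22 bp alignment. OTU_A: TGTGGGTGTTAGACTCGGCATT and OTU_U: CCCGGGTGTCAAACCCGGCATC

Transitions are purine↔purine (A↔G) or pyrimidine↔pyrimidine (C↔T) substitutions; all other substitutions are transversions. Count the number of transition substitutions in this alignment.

Mismatches occur at site 1 (T↔C, transition), site 2 (G↔C, transversion), site 3 (T↔C, transition), site 10 (T↔C, transition), site 12 (G↔A, transition), site 15 (T↔C, transition), site 22 (T↔C, transition).
Of the 7 differences, 6 transitions and 1 transversion, so the answer is 6.

6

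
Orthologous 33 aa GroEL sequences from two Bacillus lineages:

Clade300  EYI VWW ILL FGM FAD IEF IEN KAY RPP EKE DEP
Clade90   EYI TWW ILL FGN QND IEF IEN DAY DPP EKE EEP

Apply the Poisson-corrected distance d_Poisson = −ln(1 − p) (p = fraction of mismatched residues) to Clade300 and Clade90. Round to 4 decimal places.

0.2384

Mismatches occur at site 4 (V→T), site 12 (M→N), site 13 (F→Q), site 14 (A→N), site 22 (K→D), site 25 (R→D), site 31 (D→E).
p = 7/33 = 0.212121.
d = −ln(1 − 0.212121) = −ln(0.787879) = 0.2384.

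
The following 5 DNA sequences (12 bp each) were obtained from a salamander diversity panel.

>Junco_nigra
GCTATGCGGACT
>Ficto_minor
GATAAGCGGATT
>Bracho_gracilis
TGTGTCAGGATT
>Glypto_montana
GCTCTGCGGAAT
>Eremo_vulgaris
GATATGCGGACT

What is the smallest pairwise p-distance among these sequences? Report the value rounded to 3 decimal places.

0.083

Pairwise Hamming distances:
  Junco_nigra vs Ficto_minor: 3
  Junco_nigra vs Bracho_gracilis: 6
  Junco_nigra vs Glypto_montana: 2
  Junco_nigra vs Eremo_vulgaris: 1
  Ficto_minor vs Bracho_gracilis: 6
  Ficto_minor vs Glypto_montana: 4
  Ficto_minor vs Eremo_vulgaris: 2
  Bracho_gracilis vs Glypto_montana: 6
  Bracho_gracilis vs Eremo_vulgaris: 6
  Glypto_montana vs Eremo_vulgaris: 3
The smallest is 1 mismatch, between Junco_nigra and Eremo_vulgaris; p = 1/12 = 0.083.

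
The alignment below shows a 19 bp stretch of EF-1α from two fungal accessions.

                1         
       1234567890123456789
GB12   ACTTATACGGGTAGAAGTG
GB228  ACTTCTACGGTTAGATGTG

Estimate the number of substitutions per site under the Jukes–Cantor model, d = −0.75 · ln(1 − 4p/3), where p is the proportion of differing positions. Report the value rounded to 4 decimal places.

0.1773

Differing sites — 5:A/C; 11:G/T; 16:A/T.
p = 3/19 = 0.157895.
d = −0.75 · ln(1 − (4/3)·0.157895) = −0.75 · ln(0.789473) = −0.75 · (-0.236390) = 0.1773.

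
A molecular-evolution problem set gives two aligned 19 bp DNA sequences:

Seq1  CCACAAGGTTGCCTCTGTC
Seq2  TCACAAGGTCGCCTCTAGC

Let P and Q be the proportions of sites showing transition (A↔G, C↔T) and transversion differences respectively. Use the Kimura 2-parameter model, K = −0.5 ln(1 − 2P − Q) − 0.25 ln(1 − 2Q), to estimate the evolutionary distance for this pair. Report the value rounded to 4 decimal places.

Differing sites — 1:C/T (Ti); 10:T/C (Ti); 17:G/A (Ti); 18:T/G (Tv).
Of the 4 differences, 3 transitions and 1 transversion over 19 sites: P = 3/19 = 0.157895, Q = 1/19 = 0.052632.
d = −0.5·ln(0.631578) − 0.25·ln(0.894736) = −0.5·(-0.459534) − 0.25·(-0.111227) = 0.2576.

0.2576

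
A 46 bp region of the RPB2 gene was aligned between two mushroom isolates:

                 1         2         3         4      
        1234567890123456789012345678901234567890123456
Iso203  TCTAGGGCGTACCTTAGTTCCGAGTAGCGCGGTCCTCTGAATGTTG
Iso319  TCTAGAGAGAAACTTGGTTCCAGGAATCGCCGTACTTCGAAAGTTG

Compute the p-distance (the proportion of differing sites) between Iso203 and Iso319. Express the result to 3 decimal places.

0.304

The sequences differ at positions 6 (G/A), 8 (C/A), 10 (T/A), 12 (C/A), 16 (A/G), 22 (G/A), 23 (A/G), 25 (T/A), 27 (G/T), 31 (G/C), 34 (C/A), 37 (C/T), 38 (T/C), 42 (T/A).
There are 14 differences over 46 sites, so p = 14/46 = 0.304.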